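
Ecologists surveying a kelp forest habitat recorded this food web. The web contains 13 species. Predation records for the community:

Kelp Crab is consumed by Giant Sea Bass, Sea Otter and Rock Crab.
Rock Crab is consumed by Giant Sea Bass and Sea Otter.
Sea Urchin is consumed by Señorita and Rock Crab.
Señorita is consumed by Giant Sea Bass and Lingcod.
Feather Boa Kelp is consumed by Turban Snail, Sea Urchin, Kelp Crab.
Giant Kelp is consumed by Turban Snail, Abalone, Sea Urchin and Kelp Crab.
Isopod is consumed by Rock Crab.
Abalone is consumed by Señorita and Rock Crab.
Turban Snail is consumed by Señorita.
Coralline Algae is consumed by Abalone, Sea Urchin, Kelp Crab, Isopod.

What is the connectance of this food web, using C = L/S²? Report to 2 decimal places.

The web has S = 13 species and L = 24 feeding links.
C = L / S² = 24 / 169 = 0.1420 ≈ 0.14.

C = 0.14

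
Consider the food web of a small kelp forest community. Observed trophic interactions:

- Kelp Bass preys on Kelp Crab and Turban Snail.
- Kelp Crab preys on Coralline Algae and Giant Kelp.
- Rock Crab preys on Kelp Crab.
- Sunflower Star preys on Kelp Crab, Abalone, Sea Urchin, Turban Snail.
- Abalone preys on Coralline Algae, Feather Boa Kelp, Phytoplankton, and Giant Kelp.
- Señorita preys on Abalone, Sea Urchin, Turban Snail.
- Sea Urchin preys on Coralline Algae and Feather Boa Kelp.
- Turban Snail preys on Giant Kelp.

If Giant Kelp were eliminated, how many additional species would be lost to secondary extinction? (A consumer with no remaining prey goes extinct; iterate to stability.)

Remove Giant Kelp.
Round 1: Turban Snail (all prey gone) → extinct.
No further losses. Total secondary extinctions: 1.

1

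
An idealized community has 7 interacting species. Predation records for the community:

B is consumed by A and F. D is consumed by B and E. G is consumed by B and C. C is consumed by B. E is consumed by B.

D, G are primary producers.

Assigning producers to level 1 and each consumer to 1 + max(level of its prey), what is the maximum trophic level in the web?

4

Producers (level 1): D, G.
D → E → B → F gives F level 4.
No species has a prey at level 4, so no species reaches level 5.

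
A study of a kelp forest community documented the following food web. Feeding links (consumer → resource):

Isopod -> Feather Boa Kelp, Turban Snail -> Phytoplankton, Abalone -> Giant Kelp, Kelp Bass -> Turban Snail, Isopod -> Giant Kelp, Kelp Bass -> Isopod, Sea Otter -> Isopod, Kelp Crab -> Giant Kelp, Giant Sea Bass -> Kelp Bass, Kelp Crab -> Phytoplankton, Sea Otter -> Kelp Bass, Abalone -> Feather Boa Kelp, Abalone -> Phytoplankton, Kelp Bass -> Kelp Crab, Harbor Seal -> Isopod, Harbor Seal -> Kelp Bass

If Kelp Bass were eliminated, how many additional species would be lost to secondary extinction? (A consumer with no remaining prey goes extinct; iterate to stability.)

Remove Kelp Bass.
Round 1: Giant Sea Bass (all prey gone) → extinct.
No further losses. Total secondary extinctions: 1.

1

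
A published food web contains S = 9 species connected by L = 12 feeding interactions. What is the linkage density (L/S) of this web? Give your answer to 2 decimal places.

There are L = 12 links among S = 9 species.
L/S = 12/9 = 1.3333 ≈ 1.33.

L/S = 1.33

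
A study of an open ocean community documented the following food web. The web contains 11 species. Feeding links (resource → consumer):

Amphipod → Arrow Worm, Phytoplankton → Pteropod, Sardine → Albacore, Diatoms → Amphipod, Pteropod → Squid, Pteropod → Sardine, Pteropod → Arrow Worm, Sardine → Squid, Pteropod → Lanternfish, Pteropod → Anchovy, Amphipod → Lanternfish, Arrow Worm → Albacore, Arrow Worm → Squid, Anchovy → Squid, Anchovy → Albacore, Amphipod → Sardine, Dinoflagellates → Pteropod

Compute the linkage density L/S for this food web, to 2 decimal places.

L/S = 1.55

There are L = 17 links among S = 11 species.
L/S = 17/11 = 1.5455 ≈ 1.55.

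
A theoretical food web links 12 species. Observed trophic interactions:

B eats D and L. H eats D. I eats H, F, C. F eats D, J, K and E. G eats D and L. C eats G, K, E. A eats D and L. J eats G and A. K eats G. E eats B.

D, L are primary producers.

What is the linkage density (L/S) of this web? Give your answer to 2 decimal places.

L/S = 1.75

There are L = 21 links among S = 12 species.
L/S = 21/12 = 1.7500 ≈ 1.75.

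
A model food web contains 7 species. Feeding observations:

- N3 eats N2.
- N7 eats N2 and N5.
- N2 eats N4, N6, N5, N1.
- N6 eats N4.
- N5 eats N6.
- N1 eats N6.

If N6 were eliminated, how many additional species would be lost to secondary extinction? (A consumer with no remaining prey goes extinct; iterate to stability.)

2

Remove N6.
Round 1: N5 (all prey gone), N1 (all prey gone) → extinct.
No further losses. Total secondary extinctions: 2.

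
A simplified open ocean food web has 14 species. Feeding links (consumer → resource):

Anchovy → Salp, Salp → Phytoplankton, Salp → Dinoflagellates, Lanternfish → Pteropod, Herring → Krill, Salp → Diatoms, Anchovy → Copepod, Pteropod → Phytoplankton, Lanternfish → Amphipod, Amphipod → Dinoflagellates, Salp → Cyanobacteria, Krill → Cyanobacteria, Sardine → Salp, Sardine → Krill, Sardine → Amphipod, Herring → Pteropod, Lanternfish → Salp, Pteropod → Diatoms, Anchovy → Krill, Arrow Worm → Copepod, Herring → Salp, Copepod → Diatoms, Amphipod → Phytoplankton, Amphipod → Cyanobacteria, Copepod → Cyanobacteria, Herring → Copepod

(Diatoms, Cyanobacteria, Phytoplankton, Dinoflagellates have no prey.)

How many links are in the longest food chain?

2 links

One longest chain: Diatoms → Salp → Sardine.
It has 3 species and 2 links.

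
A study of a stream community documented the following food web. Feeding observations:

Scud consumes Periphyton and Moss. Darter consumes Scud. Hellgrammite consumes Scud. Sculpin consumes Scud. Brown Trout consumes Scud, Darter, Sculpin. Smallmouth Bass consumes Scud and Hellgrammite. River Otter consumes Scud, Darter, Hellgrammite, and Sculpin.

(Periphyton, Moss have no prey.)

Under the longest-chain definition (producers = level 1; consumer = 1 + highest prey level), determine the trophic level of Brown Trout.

Trophic level 4

Periphyton is a producer → level 1.
Scud eats Periphyton (level 1); other prey at levels: Moss 1 → level 2.
Darter eats Scud → level 3.
Brown Trout eats Darter (level 3); other prey at levels: Scud 2, Sculpin 3 → level 4.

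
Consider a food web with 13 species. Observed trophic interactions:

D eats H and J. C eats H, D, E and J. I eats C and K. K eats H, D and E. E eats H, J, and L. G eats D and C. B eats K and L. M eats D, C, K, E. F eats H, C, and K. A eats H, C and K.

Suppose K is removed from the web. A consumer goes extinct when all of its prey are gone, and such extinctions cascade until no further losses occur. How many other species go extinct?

Remove K.
Every predator of it retains at least one other prey: M still has E, D, C; B still has L; I still has C; F still has H, C; A still has H, C.
No consumer loses all prey, so no secondary extinctions occur.

0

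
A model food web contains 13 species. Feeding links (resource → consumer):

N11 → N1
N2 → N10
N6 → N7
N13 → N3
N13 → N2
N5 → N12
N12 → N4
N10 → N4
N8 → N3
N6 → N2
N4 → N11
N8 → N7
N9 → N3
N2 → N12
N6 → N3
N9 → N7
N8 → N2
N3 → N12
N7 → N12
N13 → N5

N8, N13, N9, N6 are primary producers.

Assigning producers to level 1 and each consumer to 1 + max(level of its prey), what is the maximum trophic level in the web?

Producers (level 1): N8, N13, N9, N6.
N8 → N2 → N10 → N4 → N11 → N1 gives N1 level 6.
No species has a prey at level 6, so no species reaches level 7.

6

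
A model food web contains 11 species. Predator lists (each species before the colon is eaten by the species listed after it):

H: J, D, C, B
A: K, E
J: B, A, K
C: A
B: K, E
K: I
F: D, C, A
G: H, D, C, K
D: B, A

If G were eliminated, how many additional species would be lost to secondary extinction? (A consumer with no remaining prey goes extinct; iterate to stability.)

Remove G.
Round 1: H (all prey gone) → extinct.
Round 2: J (all prey gone) → extinct.
No further losses. Total secondary extinctions: 2.

2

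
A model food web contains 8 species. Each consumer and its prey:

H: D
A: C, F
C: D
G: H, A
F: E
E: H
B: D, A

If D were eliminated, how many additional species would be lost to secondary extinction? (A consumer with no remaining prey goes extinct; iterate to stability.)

Remove D.
Round 1: H (all prey gone), C (all prey gone) → extinct.
Round 2: E (all prey gone) → extinct.
Round 3: F (all prey gone) → extinct.
Round 4: A (all prey gone) → extinct.
Round 5: G (all prey gone), B (all prey gone) → extinct.
No further losses. Total secondary extinctions: 7.

7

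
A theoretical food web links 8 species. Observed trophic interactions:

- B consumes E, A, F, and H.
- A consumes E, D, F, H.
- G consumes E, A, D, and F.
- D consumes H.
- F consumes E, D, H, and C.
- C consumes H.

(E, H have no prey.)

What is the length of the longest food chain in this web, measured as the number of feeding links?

4 links

One longest chain: H → D → F → A → B.
It has 5 species and 4 links.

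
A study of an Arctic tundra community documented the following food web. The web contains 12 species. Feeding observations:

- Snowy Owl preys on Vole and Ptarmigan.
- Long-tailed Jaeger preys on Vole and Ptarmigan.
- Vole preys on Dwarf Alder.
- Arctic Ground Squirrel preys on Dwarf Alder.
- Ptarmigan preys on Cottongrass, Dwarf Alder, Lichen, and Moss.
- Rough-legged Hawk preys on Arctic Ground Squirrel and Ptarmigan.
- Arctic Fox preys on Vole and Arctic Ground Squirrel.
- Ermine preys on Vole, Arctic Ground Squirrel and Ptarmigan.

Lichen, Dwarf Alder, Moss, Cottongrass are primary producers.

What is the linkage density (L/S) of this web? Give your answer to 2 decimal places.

There are L = 17 links among S = 12 species.
L/S = 17/12 = 1.4167 ≈ 1.42.

L/S = 1.42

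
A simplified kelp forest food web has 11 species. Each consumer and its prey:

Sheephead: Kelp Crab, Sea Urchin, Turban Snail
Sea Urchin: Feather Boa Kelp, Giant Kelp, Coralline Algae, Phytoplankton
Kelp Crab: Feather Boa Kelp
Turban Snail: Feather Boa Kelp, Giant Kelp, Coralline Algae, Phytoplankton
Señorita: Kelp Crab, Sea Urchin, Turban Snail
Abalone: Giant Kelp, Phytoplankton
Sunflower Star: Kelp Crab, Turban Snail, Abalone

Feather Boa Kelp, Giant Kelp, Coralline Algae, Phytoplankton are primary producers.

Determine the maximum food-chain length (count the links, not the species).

One longest chain: Feather Boa Kelp → Kelp Crab → Sheephead.
It has 3 species and 2 links.

2 links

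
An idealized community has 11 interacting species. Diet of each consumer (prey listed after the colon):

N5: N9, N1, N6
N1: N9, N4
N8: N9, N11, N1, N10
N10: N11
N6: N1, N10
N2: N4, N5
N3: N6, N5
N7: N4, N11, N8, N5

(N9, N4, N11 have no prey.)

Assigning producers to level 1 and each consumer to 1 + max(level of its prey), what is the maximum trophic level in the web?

5

Producers (level 1): N9, N4, N11.
N9 → N1 → N6 → N5 → N7 gives N7 level 5.
No species has a prey at level 5, so no species reaches level 6.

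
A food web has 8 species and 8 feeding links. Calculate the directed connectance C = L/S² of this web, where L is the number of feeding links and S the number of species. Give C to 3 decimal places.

C = 0.125

The web has S = 8 species and L = 8 feeding links.
C = L / S² = 8 / 64 = 0.1250 ≈ 0.125.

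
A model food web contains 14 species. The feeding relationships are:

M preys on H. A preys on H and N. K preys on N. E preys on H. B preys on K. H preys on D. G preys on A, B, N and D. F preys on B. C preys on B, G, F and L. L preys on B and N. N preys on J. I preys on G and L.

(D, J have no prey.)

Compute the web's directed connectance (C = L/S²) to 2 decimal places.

C = 0.11

The web has S = 14 species and L = 21 feeding links.
C = L / S² = 21 / 196 = 0.1071 ≈ 0.11.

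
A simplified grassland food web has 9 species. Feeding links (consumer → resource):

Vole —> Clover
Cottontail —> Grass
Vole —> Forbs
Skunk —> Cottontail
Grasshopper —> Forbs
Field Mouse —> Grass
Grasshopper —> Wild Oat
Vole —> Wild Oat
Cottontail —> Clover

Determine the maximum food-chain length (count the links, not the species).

2 links

One longest chain: Clover → Cottontail → Skunk.
It has 3 species and 2 links.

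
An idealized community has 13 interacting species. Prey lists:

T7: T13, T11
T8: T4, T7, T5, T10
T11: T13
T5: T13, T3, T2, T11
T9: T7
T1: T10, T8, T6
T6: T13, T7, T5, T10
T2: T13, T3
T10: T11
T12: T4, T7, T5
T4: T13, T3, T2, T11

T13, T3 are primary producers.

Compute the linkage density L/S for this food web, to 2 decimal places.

There are L = 29 links among S = 13 species.
L/S = 29/13 = 2.2308 ≈ 2.23.

L/S = 2.23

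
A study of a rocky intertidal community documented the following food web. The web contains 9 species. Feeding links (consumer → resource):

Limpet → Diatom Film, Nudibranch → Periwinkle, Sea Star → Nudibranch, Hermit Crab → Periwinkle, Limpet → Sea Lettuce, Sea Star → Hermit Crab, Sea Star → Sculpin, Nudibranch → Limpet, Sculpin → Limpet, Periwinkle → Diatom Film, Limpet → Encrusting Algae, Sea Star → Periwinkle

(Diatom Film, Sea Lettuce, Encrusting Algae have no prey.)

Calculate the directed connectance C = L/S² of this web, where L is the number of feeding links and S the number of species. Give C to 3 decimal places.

C = 0.148

The web has S = 9 species and L = 12 feeding links.
C = L / S² = 12 / 81 = 0.1481 ≈ 0.148.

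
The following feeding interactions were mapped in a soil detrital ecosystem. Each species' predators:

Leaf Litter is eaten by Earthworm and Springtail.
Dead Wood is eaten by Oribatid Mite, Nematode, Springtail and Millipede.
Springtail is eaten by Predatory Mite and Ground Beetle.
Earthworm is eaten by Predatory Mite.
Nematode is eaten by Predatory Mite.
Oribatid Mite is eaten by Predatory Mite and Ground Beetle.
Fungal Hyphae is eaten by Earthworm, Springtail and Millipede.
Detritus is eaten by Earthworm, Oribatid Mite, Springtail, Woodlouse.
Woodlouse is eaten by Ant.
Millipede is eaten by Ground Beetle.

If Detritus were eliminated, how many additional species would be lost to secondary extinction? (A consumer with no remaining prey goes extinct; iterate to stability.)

2

Remove Detritus.
Round 1: Woodlouse (all prey gone) → extinct.
Round 2: Ant (all prey gone) → extinct.
No further losses. Total secondary extinctions: 2.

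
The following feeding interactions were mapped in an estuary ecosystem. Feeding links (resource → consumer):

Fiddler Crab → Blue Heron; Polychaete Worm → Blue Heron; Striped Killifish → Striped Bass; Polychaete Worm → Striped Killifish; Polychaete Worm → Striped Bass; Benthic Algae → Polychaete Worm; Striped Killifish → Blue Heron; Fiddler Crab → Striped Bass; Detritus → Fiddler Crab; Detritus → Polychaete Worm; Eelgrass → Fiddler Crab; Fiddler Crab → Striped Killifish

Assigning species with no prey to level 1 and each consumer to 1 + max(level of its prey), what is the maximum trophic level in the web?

4

Basal resources (level 1): Eelgrass, Benthic Algae, Detritus.
Benthic Algae → Polychaete Worm → Striped Killifish → Striped Bass gives Striped Bass level 4.
No species has a prey at level 4, so no species reaches level 5.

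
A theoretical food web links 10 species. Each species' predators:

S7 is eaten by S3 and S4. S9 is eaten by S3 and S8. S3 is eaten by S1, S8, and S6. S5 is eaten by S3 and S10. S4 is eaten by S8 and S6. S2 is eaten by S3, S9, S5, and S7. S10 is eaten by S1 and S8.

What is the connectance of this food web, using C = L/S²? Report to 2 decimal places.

The web has S = 10 species and L = 17 feeding links.
C = L / S² = 17 / 100 = 0.1700 ≈ 0.17.

C = 0.17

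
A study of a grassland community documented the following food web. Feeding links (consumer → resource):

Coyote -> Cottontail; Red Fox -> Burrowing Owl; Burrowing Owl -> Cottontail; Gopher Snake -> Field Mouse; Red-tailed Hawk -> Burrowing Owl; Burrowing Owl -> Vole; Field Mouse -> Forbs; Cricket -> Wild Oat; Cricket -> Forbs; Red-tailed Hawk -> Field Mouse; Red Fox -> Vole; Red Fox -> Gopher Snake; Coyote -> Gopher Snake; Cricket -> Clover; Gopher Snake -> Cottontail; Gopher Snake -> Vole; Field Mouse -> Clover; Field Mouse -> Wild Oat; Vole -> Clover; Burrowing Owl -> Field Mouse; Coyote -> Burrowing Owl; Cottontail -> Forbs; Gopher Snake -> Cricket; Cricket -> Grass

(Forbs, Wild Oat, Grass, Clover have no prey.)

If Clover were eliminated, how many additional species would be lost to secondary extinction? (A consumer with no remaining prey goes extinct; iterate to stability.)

1

Remove Clover.
Round 1: Vole (all prey gone) → extinct.
No further losses. Total secondary extinctions: 1.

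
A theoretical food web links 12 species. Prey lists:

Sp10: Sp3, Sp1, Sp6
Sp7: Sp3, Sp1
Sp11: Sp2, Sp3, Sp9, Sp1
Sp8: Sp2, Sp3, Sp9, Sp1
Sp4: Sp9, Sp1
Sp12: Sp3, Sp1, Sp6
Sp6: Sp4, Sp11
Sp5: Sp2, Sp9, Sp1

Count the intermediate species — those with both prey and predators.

Intermediate species (has both prey and predators): Sp4, Sp11, Sp6.
Count: 3.

3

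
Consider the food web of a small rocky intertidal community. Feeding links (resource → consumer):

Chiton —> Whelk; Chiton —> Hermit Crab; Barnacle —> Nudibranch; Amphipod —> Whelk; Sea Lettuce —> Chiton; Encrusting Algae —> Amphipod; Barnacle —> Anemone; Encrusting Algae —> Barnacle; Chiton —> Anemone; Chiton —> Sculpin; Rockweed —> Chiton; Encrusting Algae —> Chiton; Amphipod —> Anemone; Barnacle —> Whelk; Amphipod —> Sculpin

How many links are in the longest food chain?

One longest chain: Encrusting Algae → Barnacle → Anemone.
It has 3 species and 2 links.

2 links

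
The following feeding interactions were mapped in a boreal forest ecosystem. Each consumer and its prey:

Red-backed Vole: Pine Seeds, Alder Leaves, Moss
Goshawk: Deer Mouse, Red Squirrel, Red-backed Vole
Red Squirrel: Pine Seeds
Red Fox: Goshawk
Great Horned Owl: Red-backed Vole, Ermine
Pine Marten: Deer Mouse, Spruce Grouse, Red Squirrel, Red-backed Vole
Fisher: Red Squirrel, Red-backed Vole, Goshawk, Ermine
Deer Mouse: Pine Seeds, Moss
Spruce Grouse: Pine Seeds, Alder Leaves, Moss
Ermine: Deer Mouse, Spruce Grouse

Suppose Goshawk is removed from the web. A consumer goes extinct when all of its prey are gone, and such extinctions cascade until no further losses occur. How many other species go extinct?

1

Remove Goshawk.
Round 1: Red Fox (all prey gone) → extinct.
No further losses. Total secondary extinctions: 1.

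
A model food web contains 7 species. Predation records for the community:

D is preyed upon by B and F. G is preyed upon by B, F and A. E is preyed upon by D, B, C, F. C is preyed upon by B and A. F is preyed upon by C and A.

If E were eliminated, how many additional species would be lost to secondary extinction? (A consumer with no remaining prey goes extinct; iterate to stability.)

1

Remove E.
Round 1: D (all prey gone) → extinct.
No further losses. Total secondary extinctions: 1.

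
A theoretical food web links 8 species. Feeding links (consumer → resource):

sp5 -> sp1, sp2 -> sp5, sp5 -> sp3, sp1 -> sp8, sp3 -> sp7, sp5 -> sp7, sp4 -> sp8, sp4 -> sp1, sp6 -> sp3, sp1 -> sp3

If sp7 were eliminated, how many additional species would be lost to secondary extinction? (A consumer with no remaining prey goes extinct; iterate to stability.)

2

Remove sp7.
Round 1: sp3 (all prey gone) → extinct.
Round 2: sp6 (all prey gone) → extinct.
No further losses. Total secondary extinctions: 2.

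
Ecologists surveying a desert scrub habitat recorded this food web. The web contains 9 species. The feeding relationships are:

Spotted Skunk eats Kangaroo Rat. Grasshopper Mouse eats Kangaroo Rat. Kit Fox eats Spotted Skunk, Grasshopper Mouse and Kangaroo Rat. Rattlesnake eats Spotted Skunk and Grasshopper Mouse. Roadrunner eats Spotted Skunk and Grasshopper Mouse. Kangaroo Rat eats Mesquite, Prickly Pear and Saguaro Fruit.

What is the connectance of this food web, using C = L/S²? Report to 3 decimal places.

C = 0.148

The web has S = 9 species and L = 12 feeding links.
C = L / S² = 12 / 81 = 0.1481 ≈ 0.148.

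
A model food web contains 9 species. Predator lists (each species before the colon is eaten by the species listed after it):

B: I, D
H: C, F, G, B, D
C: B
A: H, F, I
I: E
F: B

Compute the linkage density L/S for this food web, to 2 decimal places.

L/S = 1.44

There are L = 13 links among S = 9 species.
L/S = 13/9 = 1.4444 ≈ 1.44.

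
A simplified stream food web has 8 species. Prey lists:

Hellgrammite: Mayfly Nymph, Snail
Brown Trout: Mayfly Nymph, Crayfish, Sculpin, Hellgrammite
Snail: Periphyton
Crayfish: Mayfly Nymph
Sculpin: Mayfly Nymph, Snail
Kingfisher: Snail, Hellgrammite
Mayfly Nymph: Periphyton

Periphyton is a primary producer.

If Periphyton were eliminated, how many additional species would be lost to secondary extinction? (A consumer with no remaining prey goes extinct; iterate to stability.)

7

Remove Periphyton.
Round 1: Mayfly Nymph (all prey gone), Snail (all prey gone) → extinct.
Round 2: Crayfish (all prey gone), Sculpin (all prey gone), Hellgrammite (all prey gone) → extinct.
Round 3: Kingfisher (all prey gone), Brown Trout (all prey gone) → extinct.
No further losses. Total secondary extinctions: 7.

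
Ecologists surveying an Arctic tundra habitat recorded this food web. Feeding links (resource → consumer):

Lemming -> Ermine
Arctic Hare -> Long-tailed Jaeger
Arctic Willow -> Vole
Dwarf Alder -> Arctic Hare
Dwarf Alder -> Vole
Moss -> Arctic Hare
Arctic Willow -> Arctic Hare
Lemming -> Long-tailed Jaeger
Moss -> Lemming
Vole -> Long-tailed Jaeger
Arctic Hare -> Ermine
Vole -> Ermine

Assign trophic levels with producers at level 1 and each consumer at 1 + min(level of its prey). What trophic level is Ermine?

Trophic level 3

Moss is a producer → level 1.
Lemming eats Moss → level 2.
Ermine eats Lemming → level 3.
No prey of Ermine is below level 2, so 3 is the minimum.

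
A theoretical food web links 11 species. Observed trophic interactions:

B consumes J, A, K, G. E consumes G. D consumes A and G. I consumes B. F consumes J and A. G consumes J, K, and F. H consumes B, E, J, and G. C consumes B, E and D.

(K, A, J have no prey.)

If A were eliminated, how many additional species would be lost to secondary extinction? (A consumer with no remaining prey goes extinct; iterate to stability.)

Remove A.
Every predator of it retains at least one other prey: F still has J; D still has G; B still has K, J, G.
No consumer loses all prey, so no secondary extinctions occur.

0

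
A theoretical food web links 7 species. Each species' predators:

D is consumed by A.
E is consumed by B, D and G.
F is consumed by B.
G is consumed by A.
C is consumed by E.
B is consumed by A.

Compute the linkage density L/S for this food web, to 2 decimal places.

L/S = 1.14

There are L = 8 links among S = 7 species.
L/S = 8/7 = 1.1429 ≈ 1.14.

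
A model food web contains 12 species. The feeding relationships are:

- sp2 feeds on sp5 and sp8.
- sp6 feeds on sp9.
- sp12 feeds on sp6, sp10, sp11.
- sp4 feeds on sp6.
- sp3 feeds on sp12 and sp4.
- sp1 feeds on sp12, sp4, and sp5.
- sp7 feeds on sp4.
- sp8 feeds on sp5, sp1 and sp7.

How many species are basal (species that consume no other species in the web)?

4

Basal species (no prey listed): sp5, sp10, sp9, sp11.
Count: 4.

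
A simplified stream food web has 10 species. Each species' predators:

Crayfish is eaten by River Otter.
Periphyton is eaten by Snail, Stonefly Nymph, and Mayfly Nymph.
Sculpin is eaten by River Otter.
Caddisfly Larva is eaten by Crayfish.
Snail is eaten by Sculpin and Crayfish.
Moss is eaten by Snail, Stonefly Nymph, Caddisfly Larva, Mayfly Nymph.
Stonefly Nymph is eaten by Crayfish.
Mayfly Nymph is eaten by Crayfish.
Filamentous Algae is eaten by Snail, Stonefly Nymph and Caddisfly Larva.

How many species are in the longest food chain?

4 species

One longest chain: Moss → Snail → Sculpin → River Otter.
It has 4 species and 3 links.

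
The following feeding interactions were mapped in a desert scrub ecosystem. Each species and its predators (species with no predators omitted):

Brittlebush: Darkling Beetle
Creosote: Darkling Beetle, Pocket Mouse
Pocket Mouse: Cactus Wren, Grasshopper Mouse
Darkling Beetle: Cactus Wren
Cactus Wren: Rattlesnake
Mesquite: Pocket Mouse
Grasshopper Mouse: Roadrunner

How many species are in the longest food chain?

4 species

One longest chain: Mesquite → Pocket Mouse → Grasshopper Mouse → Roadrunner.
It has 4 species and 3 links.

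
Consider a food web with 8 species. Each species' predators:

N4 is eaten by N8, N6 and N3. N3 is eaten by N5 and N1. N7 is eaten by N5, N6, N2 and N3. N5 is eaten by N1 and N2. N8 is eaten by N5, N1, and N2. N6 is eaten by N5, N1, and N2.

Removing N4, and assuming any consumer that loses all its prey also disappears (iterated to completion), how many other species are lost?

1

Remove N4.
Round 1: N8 (all prey gone) → extinct.
No further losses. Total secondary extinctions: 1.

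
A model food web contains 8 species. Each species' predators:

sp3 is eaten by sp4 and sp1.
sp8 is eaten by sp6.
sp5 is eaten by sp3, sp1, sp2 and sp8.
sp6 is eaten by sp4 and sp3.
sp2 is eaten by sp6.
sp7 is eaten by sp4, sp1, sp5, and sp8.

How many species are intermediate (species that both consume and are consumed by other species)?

5

Intermediate species (has both prey and predators): sp5, sp2, sp8, sp6, sp3.
Count: 5.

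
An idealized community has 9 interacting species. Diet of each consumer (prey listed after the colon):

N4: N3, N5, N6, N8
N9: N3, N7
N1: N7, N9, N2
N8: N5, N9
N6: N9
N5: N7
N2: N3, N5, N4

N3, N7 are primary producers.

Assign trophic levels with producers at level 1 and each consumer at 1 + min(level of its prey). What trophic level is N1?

N7 is a producer → level 1.
N1 eats N7 → level 2.

Trophic level 2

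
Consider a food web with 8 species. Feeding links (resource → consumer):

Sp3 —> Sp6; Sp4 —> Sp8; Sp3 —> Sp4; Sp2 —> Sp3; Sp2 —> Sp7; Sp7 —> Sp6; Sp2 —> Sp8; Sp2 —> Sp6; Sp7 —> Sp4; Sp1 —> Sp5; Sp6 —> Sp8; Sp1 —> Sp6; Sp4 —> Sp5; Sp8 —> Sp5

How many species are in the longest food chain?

One longest chain: Sp2 → Sp3 → Sp6 → Sp8 → Sp5.
It has 5 species and 4 links.

5 species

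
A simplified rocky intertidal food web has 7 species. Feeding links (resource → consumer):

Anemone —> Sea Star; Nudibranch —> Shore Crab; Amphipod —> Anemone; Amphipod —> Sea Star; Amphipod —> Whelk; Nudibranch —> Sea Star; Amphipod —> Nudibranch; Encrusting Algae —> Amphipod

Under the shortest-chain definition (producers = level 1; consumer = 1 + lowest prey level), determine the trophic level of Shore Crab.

Trophic level 4

Encrusting Algae is a producer → level 1.
Amphipod eats Encrusting Algae → level 2.
Nudibranch eats Amphipod → level 3.
Shore Crab eats Nudibranch → level 4.
No prey of Shore Crab is below level 3, so 4 is the minimum.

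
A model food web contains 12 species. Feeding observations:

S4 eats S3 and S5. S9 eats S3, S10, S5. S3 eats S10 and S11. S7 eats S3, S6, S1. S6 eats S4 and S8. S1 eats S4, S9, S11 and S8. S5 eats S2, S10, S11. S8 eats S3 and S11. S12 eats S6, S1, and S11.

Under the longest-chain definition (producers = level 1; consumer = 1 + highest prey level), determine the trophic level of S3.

S10 is a producer → level 1.
S3 eats S10 (level 1); other prey at levels: S11 1 → level 2.

Trophic level 2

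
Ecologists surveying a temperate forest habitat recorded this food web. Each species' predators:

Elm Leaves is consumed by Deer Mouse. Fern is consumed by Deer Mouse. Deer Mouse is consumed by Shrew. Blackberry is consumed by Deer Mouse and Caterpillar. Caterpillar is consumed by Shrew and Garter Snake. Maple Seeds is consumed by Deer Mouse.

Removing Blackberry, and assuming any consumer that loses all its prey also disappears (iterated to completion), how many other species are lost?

Remove Blackberry.
Round 1: Caterpillar (all prey gone) → extinct.
Round 2: Garter Snake (all prey gone) → extinct.
No further losses. Total secondary extinctions: 2.

2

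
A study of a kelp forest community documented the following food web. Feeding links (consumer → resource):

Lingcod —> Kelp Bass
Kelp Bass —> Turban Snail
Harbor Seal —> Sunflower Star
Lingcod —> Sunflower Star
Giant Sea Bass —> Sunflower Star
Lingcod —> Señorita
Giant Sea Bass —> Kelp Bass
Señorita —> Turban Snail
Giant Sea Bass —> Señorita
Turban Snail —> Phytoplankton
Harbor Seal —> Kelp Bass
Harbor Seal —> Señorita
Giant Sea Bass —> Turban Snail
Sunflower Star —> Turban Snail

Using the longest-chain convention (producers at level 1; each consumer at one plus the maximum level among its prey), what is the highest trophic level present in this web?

4

Producers (level 1): Phytoplankton.
Phytoplankton → Turban Snail → Señorita → Harbor Seal gives Harbor Seal level 4.
No species has a prey at level 4, so no species reaches level 5.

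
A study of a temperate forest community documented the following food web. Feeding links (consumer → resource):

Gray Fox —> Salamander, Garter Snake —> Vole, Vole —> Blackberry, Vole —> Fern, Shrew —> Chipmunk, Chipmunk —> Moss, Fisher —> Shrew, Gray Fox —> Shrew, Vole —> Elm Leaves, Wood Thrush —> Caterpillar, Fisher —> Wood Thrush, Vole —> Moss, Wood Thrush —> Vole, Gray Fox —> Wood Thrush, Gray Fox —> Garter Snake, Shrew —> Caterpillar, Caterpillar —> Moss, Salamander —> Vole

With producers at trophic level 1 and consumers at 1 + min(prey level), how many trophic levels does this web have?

Producers (level 1): Moss, Elm Leaves, Blackberry, Fern.
Following each consumer down to its lowest-level prey: Moss → Vole → Salamander → Gray Fox (levels 1 through 4).
All prey of Gray Fox (Salamander 3, Garter Snake 3, Wood Thrush 3, Shrew 3) are at level 3 or above, so Gray Fox is at level 1 + 3 = 4.
Every consumer has at least one prey at level 3 or below, so none exceeds level 4.

4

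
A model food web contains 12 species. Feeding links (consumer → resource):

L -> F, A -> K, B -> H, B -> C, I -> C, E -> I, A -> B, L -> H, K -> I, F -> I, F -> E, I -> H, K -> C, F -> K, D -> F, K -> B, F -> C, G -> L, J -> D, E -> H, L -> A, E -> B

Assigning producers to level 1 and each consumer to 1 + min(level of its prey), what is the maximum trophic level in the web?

Producers (level 1): H, C.
Following each consumer down to its lowest-level prey: C → F → D → J (levels 1 through 4).
All prey of J (D 3) are at level 3 or above, so J is at level 1 + 3 = 4.
Every consumer has at least one prey at level 3 or below, so none exceeds level 4.

4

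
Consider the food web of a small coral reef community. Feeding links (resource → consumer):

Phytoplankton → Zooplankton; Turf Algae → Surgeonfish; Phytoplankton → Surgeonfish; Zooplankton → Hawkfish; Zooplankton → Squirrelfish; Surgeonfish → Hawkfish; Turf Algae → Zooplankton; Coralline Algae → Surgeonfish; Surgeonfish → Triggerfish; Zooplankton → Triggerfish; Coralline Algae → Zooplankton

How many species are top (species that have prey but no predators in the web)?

3

Top species (has prey, but nothing eats it): Squirrelfish, Hawkfish, Triggerfish.
Count: 3.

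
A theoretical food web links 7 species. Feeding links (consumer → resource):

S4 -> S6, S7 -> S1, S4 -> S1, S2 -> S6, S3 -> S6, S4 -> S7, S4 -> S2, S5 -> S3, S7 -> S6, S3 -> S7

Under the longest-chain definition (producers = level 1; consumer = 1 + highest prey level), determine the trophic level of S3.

Trophic level 3

S1 is a producer → level 1.
S7 eats S1 (level 1); other prey at levels: S6 1 → level 2.
S3 eats S7 (level 2); other prey at levels: S6 1 → level 3.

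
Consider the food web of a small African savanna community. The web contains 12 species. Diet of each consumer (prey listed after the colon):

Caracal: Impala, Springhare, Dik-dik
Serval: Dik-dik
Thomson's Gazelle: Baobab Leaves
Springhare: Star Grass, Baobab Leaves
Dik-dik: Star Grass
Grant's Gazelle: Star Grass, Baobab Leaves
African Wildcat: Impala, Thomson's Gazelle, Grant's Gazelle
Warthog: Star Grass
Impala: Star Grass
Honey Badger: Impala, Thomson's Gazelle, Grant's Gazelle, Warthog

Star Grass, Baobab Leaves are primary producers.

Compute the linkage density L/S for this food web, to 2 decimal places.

There are L = 19 links among S = 12 species.
L/S = 19/12 = 1.5833 ≈ 1.58.

L/S = 1.58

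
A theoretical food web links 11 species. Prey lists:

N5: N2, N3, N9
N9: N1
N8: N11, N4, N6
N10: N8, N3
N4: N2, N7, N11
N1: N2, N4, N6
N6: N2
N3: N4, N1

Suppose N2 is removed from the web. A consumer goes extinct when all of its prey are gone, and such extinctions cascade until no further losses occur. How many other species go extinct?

Remove N2.
Round 1: N6 (all prey gone) → extinct.
No further losses. Total secondary extinctions: 1.

1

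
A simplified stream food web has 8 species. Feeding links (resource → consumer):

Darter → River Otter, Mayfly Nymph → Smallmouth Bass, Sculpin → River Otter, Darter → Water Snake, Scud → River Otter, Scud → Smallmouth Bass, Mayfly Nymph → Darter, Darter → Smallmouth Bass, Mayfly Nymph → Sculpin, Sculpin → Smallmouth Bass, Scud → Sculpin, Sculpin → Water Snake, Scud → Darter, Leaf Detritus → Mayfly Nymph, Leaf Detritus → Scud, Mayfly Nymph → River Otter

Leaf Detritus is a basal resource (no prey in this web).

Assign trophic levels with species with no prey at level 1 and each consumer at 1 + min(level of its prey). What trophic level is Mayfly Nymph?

Trophic level 2

Leaf Detritus has no prey (basal) → level 1.
Mayfly Nymph eats Leaf Detritus → level 2.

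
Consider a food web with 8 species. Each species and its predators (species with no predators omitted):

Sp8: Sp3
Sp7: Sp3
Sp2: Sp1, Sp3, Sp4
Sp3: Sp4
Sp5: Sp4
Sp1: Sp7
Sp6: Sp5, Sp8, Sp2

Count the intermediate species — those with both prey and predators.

Intermediate species (has both prey and predators): Sp5, Sp8, Sp2, Sp1, Sp7, Sp3.
Count: 6.

6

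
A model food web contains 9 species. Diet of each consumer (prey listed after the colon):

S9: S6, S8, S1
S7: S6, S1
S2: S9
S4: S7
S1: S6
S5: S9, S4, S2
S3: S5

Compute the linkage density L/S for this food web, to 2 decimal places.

There are L = 12 links among S = 9 species.
L/S = 12/9 = 1.3333 ≈ 1.33.

L/S = 1.33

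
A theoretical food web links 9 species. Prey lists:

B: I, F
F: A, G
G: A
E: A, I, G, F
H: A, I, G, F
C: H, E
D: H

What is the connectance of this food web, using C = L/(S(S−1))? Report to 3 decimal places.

C = 0.222

The web has S = 9 species and L = 16 feeding links.
C = L / (S(S−1)) = 16 / 72 = 0.2222 ≈ 0.222.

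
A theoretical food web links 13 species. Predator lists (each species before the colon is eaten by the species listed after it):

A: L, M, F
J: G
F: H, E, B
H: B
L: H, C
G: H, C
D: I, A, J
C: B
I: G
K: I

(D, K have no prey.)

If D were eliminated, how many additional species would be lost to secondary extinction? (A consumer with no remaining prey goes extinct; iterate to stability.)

6

Remove D.
Round 1: A (all prey gone), J (all prey gone) → extinct.
Round 2: L (all prey gone), M (all prey gone), F (all prey gone) → extinct.
Round 3: E (all prey gone) → extinct.
No further losses. Total secondary extinctions: 6.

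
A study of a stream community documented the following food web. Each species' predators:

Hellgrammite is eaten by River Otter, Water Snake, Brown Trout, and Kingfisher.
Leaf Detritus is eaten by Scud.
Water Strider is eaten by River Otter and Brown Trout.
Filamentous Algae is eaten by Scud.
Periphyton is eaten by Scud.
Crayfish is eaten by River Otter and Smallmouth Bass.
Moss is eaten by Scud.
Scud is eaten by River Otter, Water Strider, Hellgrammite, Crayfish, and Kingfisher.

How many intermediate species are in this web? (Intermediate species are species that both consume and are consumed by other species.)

Intermediate species (has both prey and predators): Scud, Water Strider, Hellgrammite, Crayfish.
Count: 4.

4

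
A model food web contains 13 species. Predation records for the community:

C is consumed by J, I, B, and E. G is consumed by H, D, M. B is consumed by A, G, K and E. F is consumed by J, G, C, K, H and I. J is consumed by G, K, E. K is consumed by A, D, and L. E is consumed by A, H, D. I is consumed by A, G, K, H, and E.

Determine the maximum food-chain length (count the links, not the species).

4 links

One longest chain: F → C → B → E → H.
It has 5 species and 4 links.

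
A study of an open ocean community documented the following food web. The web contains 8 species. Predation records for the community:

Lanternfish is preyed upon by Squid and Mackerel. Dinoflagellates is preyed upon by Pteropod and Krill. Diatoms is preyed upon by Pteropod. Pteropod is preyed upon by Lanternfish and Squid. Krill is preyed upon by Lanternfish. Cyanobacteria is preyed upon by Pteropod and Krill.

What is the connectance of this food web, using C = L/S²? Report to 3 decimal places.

The web has S = 8 species and L = 10 feeding links.
C = L / S² = 10 / 64 = 0.1562 ≈ 0.156.

C = 0.156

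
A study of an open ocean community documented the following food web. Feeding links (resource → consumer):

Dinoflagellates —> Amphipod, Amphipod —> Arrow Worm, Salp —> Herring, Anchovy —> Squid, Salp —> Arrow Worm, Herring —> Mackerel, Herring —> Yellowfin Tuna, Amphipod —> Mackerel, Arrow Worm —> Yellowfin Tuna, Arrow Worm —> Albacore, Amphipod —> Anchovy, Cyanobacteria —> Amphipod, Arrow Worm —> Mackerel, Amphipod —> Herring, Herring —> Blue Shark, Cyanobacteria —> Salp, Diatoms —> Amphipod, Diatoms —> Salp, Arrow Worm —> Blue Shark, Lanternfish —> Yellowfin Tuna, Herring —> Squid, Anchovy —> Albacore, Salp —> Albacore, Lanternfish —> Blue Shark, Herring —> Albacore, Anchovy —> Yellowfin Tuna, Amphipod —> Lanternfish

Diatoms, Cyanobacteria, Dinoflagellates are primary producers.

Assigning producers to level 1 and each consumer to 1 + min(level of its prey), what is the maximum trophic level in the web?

Producers (level 1): Diatoms, Cyanobacteria, Dinoflagellates.
Following each consumer down to its lowest-level prey: Diatoms → Amphipod → Herring → Yellowfin Tuna (levels 1 through 4).
All prey of Yellowfin Tuna (Herring 3, Arrow Worm 3, Lanternfish 3, Anchovy 3) are at level 3 or above, so Yellowfin Tuna is at level 1 + 3 = 4.
Every consumer has at least one prey at level 3 or below, so none exceeds level 4.

4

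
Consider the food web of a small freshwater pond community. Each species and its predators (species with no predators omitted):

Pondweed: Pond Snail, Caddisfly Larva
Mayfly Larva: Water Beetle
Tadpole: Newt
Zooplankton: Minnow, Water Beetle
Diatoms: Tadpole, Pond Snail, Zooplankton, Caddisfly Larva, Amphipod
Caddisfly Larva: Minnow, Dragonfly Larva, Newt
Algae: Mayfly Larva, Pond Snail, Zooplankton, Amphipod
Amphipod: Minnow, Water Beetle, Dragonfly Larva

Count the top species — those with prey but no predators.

5

Top species (has prey, but nothing eats it): Pond Snail, Minnow, Water Beetle, Dragonfly Larva, Newt.
Count: 5.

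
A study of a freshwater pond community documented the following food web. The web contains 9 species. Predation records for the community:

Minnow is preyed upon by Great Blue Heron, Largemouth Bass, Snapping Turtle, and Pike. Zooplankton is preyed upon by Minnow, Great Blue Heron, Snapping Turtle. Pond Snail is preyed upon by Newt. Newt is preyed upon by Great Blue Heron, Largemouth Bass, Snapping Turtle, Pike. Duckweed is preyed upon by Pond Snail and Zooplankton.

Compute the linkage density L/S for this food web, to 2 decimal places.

There are L = 14 links among S = 9 species.
L/S = 14/9 = 1.5556 ≈ 1.56.

L/S = 1.56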